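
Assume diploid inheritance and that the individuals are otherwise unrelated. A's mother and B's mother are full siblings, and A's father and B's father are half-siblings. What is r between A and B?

Independent pedigree routes through distinct common ancestors add.
A and B are related in two ways: first cousins through their mothers (r = 1/8) and half first cousins through their fathers (r = 1/16).
r = 1/8 + 1/16 = 0.1875.

0.1875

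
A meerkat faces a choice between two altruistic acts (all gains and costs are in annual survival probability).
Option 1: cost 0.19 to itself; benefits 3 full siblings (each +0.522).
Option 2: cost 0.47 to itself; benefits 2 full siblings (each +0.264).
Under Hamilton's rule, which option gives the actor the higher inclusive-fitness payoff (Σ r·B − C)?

Option 1: r to a full sibling = 0.5.
Option 1: Σ r·B − C = (3·0.5·0.522) − 0.19 = 0.593.
Option 2: r to a full sibling = 0.5.
Option 2: Σ r·B − C = (2·0.5·0.264) − 0.47 = -0.206.
Option 1 has the higher net inclusive-fitness payoff.

Option 1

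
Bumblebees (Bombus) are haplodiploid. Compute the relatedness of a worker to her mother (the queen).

One meiotic link between diploid queen and diploid daughter: r = 1/2.

0.5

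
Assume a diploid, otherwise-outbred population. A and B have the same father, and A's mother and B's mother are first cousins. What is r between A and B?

Wright's path rule: contributions from independent ancestry routes add.
A and B are related in two ways: half-sibs through their shared father (r = 1/4) and second cousins through their mothers (r = 1/32).
r = 1/4 + 1/32 = 0.28125.

0.28125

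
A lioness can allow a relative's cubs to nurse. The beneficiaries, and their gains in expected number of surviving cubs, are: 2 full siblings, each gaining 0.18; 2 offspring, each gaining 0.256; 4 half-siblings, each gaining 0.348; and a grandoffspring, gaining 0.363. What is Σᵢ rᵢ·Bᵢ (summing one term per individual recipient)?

0.87475

r to a full sibling = 0.5 (full sibs share both parents — two paths of length 2: r = 2·(1/2)^2 = 1/2).
r to an offspring = 0.5 (one parent–offspring link: r = (1/2)^1 = 1/2).
r to a half-sibling = 1/4 (half-sibs share one parent — one path of length 2: r = (1/2)^2 = 1/4).
r to a grandoffspring = 0.25 (two parent–offspring links: r = (1/2)^2 = 1/4).
Summing one r·B term per recipient: 2·0.5·0.18 + 2·0.5·0.256 + 4·0.25·0.348 + 1·0.25·0.363 = 0.87475.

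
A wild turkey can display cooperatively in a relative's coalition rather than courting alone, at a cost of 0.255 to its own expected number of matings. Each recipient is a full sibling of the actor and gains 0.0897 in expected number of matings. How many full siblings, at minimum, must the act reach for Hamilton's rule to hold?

r to a full sibling = 0.5 (full sibs share both parents — two paths of length 2: r = 2·(1/2)^2 = 1/2).
Hamilton's rule: n·r·B > C  ⇒  n > C/(r·B) = 0.255/(0.5·0.0897) = 5.686.
The smallest integer exceeding 5.686 is 6.

6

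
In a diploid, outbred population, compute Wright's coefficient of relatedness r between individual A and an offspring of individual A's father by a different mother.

Each parent–offspring link contributes a factor of 1/2, and independent paths through distinct common ancestors add.
Half-sibs share one parent — one path of length 2: r = (1/2)^2 = 1/4.

0.25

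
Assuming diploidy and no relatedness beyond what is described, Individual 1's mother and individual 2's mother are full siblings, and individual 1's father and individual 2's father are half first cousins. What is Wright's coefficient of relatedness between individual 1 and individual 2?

Independent pedigree routes through distinct common ancestors add.
Individual 1 and individual 2 are related in two ways: first cousins through their mothers (r = 1/8) and half second cousins through their fathers (r = 1/64).
r = 1/8 + 1/64 = 9/64 = 0.140625.

0.140625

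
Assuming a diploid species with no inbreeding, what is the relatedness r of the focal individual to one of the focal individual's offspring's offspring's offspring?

0.125

Each parent–offspring link contributes a factor of 1/2, and independent paths through distinct common ancestors add.
Three parent–offspring links: r = (1/2)^3 = 1/8.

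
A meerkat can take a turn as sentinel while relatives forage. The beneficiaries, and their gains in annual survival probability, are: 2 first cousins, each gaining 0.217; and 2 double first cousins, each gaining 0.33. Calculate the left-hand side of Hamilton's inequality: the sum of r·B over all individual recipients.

r to a first cousin = 1/8 (first cousins share one grandparent pair — two paths of length 4: r = 2·(1/2)^4 = 1/8).
r to a double first cousin = 0.25 (double first cousins share both grandparent pairs — four paths of length 4: r = 4·(1/2)^4 = 1/4).
Summing one r·B term per recipient: 2·0.125·0.217 + 2·0.25·0.33 = 0.21925.

0.21925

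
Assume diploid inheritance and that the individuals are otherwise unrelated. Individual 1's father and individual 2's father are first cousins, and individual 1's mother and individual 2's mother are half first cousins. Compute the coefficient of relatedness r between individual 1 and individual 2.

0.046875

Relatedness sums over independent paths through distinct common ancestors.
Individual 1 and individual 2 are related in two ways: second cousins through their fathers (r = 1/32) and half second cousins through their mothers (r = 1/64).
r = 1/32 + 1/64 = 0.046875.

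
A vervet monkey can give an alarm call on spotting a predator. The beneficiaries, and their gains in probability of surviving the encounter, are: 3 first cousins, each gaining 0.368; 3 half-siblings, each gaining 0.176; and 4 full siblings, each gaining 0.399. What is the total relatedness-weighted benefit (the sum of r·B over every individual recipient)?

r to a first cousin = 0.125 (first cousins share one grandparent pair — two paths of length 4: r = 2·(1/2)^4 = 1/8).
r to a half-sibling = 1/4 (half-sibs share one parent — one path of length 2: r = (1/2)^2 = 1/4).
r to a full sibling = 1/2 (full sibs share both parents — two paths of length 2: r = 2·(1/2)^2 = 1/2).
Summing one r·B term per recipient: 3·0.125·0.368 + 3·0.25·0.176 + 4·0.5·0.399 = 1.068.

1.068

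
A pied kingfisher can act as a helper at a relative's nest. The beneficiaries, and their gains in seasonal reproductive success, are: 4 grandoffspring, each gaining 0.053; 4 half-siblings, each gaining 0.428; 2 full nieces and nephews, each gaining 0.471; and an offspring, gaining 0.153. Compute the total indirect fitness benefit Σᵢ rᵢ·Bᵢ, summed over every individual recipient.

0.793

r to a grandoffspring = 0.25 (two parent–offspring links: r = (1/2)^2 = 1/4).
r to a half-sibling = 1/4 (half-sibs share one parent — one path of length 2: r = (1/2)^2 = 1/4).
r to a full niece or nephew = 0.25 (full aunt/uncle↔niece/nephew: two paths of length 3 through the shared grandparent pair: r = 2·(1/2)^3 = 1/4).
r to an offspring = 1/2 (one parent–offspring link: r = (1/2)^1 = 1/2).
Summing one r·B term per recipient: 4·0.25·0.053 + 4·0.25·0.428 + 2·0.25·0.471 + 1·0.5·0.153 = 0.793.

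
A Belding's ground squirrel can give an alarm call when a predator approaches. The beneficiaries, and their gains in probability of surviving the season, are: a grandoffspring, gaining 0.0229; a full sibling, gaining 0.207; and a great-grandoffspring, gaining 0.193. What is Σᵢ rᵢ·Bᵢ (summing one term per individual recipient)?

r to a grandoffspring = 1/4 (two parent–offspring links: r = (1/2)^2 = 1/4).
r to a full sibling = 0.5 (full sibs share both parents — two paths of length 2: r = 2·(1/2)^2 = 1/2).
r to a great-grandoffspring = 1/8 (three parent–offspring links: r = (1/2)^3 = 1/8).
Summing one r·B term per recipient: 1·0.25·0.0229 + 1·0.5·0.207 + 1·0.125·0.193 = 0.13335.

0.13335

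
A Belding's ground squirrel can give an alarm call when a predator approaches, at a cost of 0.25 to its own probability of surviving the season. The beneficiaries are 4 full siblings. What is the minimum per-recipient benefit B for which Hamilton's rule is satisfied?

r to a full sibling = 1/2 (full sibs share both parents — two paths of length 2: r = 2·(1/2)^2 = 1/2).
Hamilton's rule with n recipients of equal r: n·r·B > C, so B > C/(n·r) = 0.25/(4·0.5) = 0.125.

0.125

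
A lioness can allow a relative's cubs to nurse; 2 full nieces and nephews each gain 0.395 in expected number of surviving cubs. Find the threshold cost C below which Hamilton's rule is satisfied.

0.1975

r to a full niece or nephew = 1/4 (full aunt/uncle↔niece/nephew: two paths of length 3 through the shared grandparent pair: r = 2·(1/2)^3 = 1/4).
Hamilton's rule: n·r·B > C, so the trait is favored while C < n·r·B = 2·0.25·0.395 = 0.1975.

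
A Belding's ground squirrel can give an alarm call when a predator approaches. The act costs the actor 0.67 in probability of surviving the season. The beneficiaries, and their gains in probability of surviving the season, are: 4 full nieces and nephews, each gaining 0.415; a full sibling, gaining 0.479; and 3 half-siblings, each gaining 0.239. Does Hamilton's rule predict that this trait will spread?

Yes

Hamilton's rule: the trait is favored when the sum of r·B over every recipient exceeds the actor's cost C.
r to a full niece or nephew = 1/4 (full aunt/uncle↔niece/nephew: two paths of length 3 through the shared grandparent pair: r = 2·(1/2)^3 = 1/4).
r to a full sibling = 1/2 (full sibs share both parents — two paths of length 2: r = 2·(1/2)^2 = 1/2).
r to a half-sibling = 1/4 (half-sibs share one parent — one path of length 2: r = (1/2)^2 = 1/4).
Summing one r·B term per recipient: 4·0.25·0.415 + 1·0.5·0.479 + 3·0.25·0.239 = 0.83375.
0.83375 > 0.67: the indirect benefit exceeds the cost.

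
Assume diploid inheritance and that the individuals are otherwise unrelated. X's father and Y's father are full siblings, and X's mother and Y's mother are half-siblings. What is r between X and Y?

0.1875

Relatedness sums over independent paths through distinct common ancestors.
X and Y are related in two ways: first cousins through their fathers (r = 1/8) and half first cousins through their mothers (r = 1/16).
r = 1/8 + 1/16 = 3/16 = 0.1875.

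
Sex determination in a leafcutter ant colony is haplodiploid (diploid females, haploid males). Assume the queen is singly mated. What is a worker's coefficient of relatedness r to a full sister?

0.75

Haplodiploid full sisters inherit their father's entire haploid genome identically (contributing 1/2) and on average half of their mother's contribution (1/2 · 1/2 = 1/4); r = 1/2 + 1/4 = 3/4.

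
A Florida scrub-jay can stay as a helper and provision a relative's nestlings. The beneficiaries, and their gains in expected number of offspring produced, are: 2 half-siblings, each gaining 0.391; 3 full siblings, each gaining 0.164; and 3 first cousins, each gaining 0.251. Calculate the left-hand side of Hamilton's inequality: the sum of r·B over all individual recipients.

0.535625

r to a half-sibling = 0.25 (half-sibs share one parent — one path of length 2: r = (1/2)^2 = 1/4).
r to a full sibling = 0.5 (full sibs share both parents — two paths of length 2: r = 2·(1/2)^2 = 1/2).
r to a first cousin = 1/8 (first cousins share one grandparent pair — two paths of length 4: r = 2·(1/2)^4 = 1/8).
Summing one r·B term per recipient: 2·0.25·0.391 + 3·0.5·0.164 + 3·0.125·0.251 = 0.535625.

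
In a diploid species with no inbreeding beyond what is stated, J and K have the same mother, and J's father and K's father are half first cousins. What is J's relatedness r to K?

Independent pedigree routes through distinct common ancestors add.
J and K are related in two ways: half-sibs through their shared mother (r = 1/4) and half second cousins through their fathers (r = 1/64).
r = 1/4 + 1/64 = 0.265625.

0.265625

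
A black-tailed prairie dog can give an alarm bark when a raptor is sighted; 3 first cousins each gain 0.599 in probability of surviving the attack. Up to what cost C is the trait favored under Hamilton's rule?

r to a first cousin = 1/8 (first cousins share one grandparent pair — two paths of length 4: r = 2·(1/2)^4 = 1/8).
Hamilton's rule: n·r·B > C, so the trait is favored while C < n·r·B = 3·0.125·0.599 = 0.224625.

0.224625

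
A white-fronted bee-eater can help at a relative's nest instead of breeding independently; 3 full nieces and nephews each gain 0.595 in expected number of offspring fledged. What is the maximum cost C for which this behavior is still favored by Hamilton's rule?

r to a full niece or nephew = 0.25 (full aunt/uncle↔niece/nephew: two paths of length 3 through the shared grandparent pair: r = 2·(1/2)^3 = 1/4).
Hamilton's rule: n·r·B > C, so the trait is favored while C < n·r·B = 3·0.25·0.595 = 0.44625.

0.44625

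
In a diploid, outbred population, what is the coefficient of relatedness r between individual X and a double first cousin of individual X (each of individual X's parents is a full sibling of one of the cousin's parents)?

Each parent–offspring link contributes a factor of 1/2, and independent paths through distinct common ancestors add.
Double first cousins share both grandparent pairs — four paths of length 4: r = 4·(1/2)^4 = 1/4.

0.25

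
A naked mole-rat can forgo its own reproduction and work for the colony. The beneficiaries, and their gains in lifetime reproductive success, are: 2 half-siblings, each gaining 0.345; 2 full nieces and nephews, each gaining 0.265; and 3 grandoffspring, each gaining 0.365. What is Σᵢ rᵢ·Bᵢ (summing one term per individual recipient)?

r to a half-sibling = 0.25 (half-sibs share one parent — one path of length 2: r = (1/2)^2 = 1/4).
r to a full niece or nephew = 1/4 (full aunt/uncle↔niece/nephew: two paths of length 3 through the shared grandparent pair: r = 2·(1/2)^3 = 1/4).
r to a grandoffspring = 0.25 (two parent–offspring links: r = (1/2)^2 = 1/4).
Summing one r·B term per recipient: 2·0.25·0.345 + 2·0.25·0.265 + 3·0.25·0.365 = 0.57875.

0.57875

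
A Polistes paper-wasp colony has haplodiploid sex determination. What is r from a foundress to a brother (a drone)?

0.25

Her haploid brother carries none of their father's genes and a random half of their mother's genome; that half matches the maternal half of her own genome with probability 1/2: r = 1/2 · 1/2 = 1/4.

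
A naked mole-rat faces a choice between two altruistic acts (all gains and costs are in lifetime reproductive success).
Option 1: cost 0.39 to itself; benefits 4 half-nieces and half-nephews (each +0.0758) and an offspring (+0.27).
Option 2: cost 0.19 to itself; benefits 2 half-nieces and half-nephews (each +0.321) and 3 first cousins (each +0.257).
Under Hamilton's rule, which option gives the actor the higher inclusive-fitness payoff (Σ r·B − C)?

Option 1: r to a half-niece or half-nephew = 0.125.
Option 1: r to an offspring = 0.5.
Option 1: Σ r·B − C = (4·0.125·0.0758 + 1·0.5·0.27) − 0.39 = -0.2171.
Option 2: r to a half-niece or half-nephew = 0.125.
Option 2: r to a first cousin = 0.125.
Option 2: Σ r·B − C = (2·0.125·0.321 + 3·0.125·0.257) − 0.19 = -0.013375.
Option 2 has the higher net inclusive-fitness payoff.

Option 2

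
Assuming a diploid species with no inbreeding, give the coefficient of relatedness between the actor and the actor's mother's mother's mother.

0.125

Each parent–offspring link contributes a factor of 1/2, and independent paths through distinct common ancestors add.
Three parent–offspring links: r = (1/2)^3 = 1/8.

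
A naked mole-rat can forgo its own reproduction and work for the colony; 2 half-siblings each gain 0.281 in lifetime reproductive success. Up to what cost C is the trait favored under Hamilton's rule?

0.1405

r to a half-sibling = 0.25 (half-sibs share one parent — one path of length 2: r = (1/2)^2 = 1/4).
Hamilton's rule: n·r·B > C, so the trait is favored while C < n·r·B = 2·0.25·0.281 = 0.1405.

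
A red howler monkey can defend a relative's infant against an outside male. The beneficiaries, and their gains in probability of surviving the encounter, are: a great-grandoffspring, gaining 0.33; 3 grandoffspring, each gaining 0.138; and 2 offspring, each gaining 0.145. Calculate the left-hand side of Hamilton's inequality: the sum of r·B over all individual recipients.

0.28975

r to a great-grandoffspring = 1/8 (three parent–offspring links: r = (1/2)^3 = 1/8).
r to a grandoffspring = 1/4 (two parent–offspring links: r = (1/2)^2 = 1/4).
r to an offspring = 1/2 (one parent–offspring link: r = (1/2)^1 = 1/2).
Summing one r·B term per recipient: 1·0.125·0.33 + 3·0.25·0.138 + 2·0.5·0.145 = 0.28975.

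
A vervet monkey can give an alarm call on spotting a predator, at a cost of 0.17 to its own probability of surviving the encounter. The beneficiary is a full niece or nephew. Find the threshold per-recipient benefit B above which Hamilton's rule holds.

r to a full niece or nephew = 1/4 (full aunt/uncle↔niece/nephew: two paths of length 3 through the shared grandparent pair: r = 2·(1/2)^3 = 1/4).
Hamilton's rule with n recipients of equal r: n·r·B > C, so B > C/(n·r) = 0.17/(1·0.25) = 0.68.

0.68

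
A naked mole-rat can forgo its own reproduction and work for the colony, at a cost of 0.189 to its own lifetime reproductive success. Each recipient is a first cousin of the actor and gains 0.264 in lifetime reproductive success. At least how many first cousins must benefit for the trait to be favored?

6

r to a first cousin = 0.125 (first cousins share one grandparent pair — two paths of length 4: r = 2·(1/2)^4 = 1/8).
Hamilton's rule: n·r·B > C  ⇒  n > C/(r·B) = 0.189/(0.125·0.264) = 5.727.
The smallest integer exceeding 5.727 is 6.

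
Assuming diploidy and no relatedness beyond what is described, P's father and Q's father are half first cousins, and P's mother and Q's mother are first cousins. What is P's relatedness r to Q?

0.046875

Wright's path rule: contributions from independent ancestry routes add.
P and Q are related in two ways: half second cousins through their fathers (r = 1/64) and second cousins through their mothers (r = 1/32).
r = 1/64 + 1/32 = 0.046875.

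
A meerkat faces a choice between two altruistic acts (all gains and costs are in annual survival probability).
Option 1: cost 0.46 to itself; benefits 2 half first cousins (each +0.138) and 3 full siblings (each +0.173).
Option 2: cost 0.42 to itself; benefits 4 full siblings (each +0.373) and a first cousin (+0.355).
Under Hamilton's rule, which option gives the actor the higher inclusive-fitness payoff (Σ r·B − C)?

Option 2

Option 1: r to a half first cousin = 0.0625.
Option 1: r to a full sibling = 0.5.
Option 1: Σ r·B − C = (2·0.0625·0.138 + 3·0.5·0.173) − 0.46 = -0.18325.
Option 2: r to a full sibling = 0.5.
Option 2: r to a first cousin = 0.125.
Option 2: Σ r·B − C = (4·0.5·0.373 + 1·0.125·0.355) − 0.42 = 0.370375.
Option 2 has the higher net inclusive-fitness payoff.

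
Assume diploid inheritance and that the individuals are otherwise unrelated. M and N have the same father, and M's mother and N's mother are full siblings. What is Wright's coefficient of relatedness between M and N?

0.375

Wright's path rule: contributions from independent ancestry routes add.
M and N are related in two ways: half-sibs through their shared father (r = 1/4) and first cousins through their mothers (r = 1/8).
r = 1/4 + 1/8 = 3/8 = 0.375.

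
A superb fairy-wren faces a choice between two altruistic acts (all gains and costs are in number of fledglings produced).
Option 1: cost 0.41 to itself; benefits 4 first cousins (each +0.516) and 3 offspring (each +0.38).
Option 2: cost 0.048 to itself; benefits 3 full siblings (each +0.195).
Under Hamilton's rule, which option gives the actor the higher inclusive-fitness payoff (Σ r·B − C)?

Option 1

Option 1: r to a first cousin = 0.125.
Option 1: r to an offspring = 0.5.
Option 1: Σ r·B − C = (4·0.125·0.516 + 3·0.5·0.38) − 0.41 = 0.418.
Option 2: r to a full sibling = 0.5.
Option 2: Σ r·B − C = (3·0.5·0.195) − 0.048 = 0.2445.
Option 1 has the higher net inclusive-fitness payoff.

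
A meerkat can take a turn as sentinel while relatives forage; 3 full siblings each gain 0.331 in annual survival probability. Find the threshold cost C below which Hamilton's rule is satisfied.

r to a full sibling = 1/2 (full sibs share both parents — two paths of length 2: r = 2·(1/2)^2 = 1/2).
Hamilton's rule: n·r·B > C, so the trait is favored while C < n·r·B = 3·0.5·0.331 = 0.4965.

0.4965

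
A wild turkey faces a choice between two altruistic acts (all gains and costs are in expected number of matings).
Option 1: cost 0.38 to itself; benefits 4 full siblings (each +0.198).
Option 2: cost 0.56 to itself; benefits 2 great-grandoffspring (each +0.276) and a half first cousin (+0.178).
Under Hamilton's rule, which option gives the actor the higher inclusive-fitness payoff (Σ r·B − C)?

Option 1

Option 1: r to a full sibling = 0.5.
Option 1: Σ r·B − C = (4·0.5·0.198) − 0.38 = 0.016.
Option 2: r to a great-grandoffspring = 0.125.
Option 2: r to a half first cousin = 0.0625.
Option 2: Σ r·B − C = (2·0.125·0.276 + 1·0.0625·0.178) − 0.56 = -0.479875.
Option 1 has the higher net inclusive-fitness payoff.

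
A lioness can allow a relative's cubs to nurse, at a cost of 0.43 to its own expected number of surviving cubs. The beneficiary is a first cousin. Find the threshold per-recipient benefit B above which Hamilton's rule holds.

3.44

r to a first cousin = 0.125 (first cousins share one grandparent pair — two paths of length 4: r = 2·(1/2)^4 = 1/8).
Hamilton's rule with n recipients of equal r: n·r·B > C, so B > C/(n·r) = 0.43/(1·0.125) = 3.44.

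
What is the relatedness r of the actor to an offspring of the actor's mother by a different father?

0.25

Each parent–offspring link contributes a factor of 1/2, and independent paths through distinct common ancestors add.
Half-sibs share one parent — one path of length 2: r = (1/2)^2 = 1/4.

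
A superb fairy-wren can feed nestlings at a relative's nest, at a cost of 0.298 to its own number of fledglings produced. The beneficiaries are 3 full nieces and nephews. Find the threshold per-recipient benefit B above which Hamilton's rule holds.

r to a full niece or nephew = 0.25 (full aunt/uncle↔niece/nephew: two paths of length 3 through the shared grandparent pair: r = 2·(1/2)^3 = 1/4).
Hamilton's rule with n recipients of equal r: n·r·B > C, so B > C/(n·r) = 0.298/(3·0.25) = 0.3973.

0.3973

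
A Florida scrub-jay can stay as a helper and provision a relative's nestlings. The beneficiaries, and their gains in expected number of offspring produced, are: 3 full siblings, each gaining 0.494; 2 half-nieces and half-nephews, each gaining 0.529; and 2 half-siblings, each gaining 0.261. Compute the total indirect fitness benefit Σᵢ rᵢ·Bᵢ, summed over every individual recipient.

1.00375

r to a full sibling = 1/2 (full sibs share both parents — two paths of length 2: r = 2·(1/2)^2 = 1/2).
r to a half-niece or half-nephew = 1/8 (half-aunt/uncle↔niece/nephew: one path of length 3: r = (1/2)^3 = 1/8).
r to a half-sibling = 1/4 (half-sibs share one parent — one path of length 2: r = (1/2)^2 = 1/4).
Summing one r·B term per recipient: 3·0.5·0.494 + 2·0.125·0.529 + 2·0.25·0.261 = 1.00375.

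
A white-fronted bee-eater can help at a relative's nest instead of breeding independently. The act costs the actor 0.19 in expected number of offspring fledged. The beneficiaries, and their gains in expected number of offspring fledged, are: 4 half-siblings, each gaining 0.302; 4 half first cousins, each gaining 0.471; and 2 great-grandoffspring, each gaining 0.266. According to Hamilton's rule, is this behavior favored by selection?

Hamilton's rule: the trait is favored when the sum of r·B over every recipient exceeds the actor's cost C.
r to a half-sibling = 0.25 (half-sibs share one parent — one path of length 2: r = (1/2)^2 = 1/4).
r to a half first cousin = 0.0625 (half first cousins share one grandparent — one path of length 4: r = (1/2)^4 = 1/16).
r to a great-grandoffspring = 0.125 (three parent–offspring links: r = (1/2)^3 = 1/8).
Summing one r·B term per recipient: 4·0.25·0.302 + 4·0.0625·0.471 + 2·0.125·0.266 = 0.48625.
0.48625 > 0.19: the indirect benefit exceeds the cost.

Yes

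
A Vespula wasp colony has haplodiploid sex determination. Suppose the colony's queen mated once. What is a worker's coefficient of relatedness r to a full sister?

Haplodiploid full sisters inherit their father's entire haploid genome identically (contributing 1/2) and on average half of their mother's contribution (1/2 · 1/2 = 1/4); r = 1/2 + 1/4 = 3/4.

0.75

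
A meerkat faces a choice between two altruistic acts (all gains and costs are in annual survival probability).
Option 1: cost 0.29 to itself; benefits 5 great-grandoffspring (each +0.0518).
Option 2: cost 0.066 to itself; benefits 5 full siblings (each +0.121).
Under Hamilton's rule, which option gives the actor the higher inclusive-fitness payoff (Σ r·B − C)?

Option 2

Option 1: r to a great-grandoffspring = 0.125.
Option 1: Σ r·B − C = (5·0.125·0.0518) − 0.29 = -0.257625.
Option 2: r to a full sibling = 0.5.
Option 2: Σ r·B − C = (5·0.5·0.121) − 0.066 = 0.2365.
Option 2 has the higher net inclusive-fitness payoff.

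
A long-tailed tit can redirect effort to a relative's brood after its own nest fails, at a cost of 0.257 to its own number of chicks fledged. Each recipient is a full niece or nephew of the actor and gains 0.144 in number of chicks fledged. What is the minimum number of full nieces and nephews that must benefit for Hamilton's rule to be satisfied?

r to a full niece or nephew = 0.25 (full aunt/uncle↔niece/nephew: two paths of length 3 through the shared grandparent pair: r = 2·(1/2)^3 = 1/4).
Hamilton's rule: n·r·B > C  ⇒  n > C/(r·B) = 0.257/(0.25·0.144) = 7.139.
The smallest integer exceeding 7.139 is 8.

8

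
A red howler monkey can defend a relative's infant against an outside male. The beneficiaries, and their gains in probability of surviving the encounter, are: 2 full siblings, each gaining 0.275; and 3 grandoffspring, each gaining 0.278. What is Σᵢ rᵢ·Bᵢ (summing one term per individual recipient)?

0.4835

r to a full sibling = 1/2 (full sibs share both parents — two paths of length 2: r = 2·(1/2)^2 = 1/2).
r to a grandoffspring = 0.25 (two parent–offspring links: r = (1/2)^2 = 1/4).
Summing one r·B term per recipient: 2·0.5·0.275 + 3·0.25·0.278 = 0.4835.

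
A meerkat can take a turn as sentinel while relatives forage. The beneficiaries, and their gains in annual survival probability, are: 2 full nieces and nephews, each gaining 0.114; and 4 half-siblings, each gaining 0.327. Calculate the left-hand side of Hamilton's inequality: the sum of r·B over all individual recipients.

r to a full niece or nephew = 0.25 (full aunt/uncle↔niece/nephew: two paths of length 3 through the shared grandparent pair: r = 2·(1/2)^3 = 1/4).
r to a half-sibling = 0.25 (half-sibs share one parent — one path of length 2: r = (1/2)^2 = 1/4).
Summing one r·B term per recipient: 2·0.25·0.114 + 4·0.25·0.327 = 0.384.

0.384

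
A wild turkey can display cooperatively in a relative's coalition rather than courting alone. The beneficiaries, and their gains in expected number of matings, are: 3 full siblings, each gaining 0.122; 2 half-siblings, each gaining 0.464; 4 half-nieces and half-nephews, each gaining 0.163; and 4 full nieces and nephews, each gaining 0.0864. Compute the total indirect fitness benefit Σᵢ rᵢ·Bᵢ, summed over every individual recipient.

r to a full sibling = 0.5 (full sibs share both parents — two paths of length 2: r = 2·(1/2)^2 = 1/2).
r to a half-sibling = 0.25 (half-sibs share one parent — one path of length 2: r = (1/2)^2 = 1/4).
r to a half-niece or half-nephew = 1/8 (half-aunt/uncle↔niece/nephew: one path of length 3: r = (1/2)^3 = 1/8).
r to a full niece or nephew = 0.25 (full aunt/uncle↔niece/nephew: two paths of length 3 through the shared grandparent pair: r = 2·(1/2)^3 = 1/4).
Summing one r·B term per recipient: 3·0.5·0.122 + 2·0.25·0.464 + 4·0.125·0.163 + 4·0.25·0.0864 = 0.5829.

0.5829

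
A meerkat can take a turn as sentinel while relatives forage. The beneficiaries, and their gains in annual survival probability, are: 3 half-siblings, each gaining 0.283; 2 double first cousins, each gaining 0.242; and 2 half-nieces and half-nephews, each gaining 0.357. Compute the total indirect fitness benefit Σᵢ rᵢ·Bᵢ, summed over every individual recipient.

r to a half-sibling = 1/4 (half-sibs share one parent — one path of length 2: r = (1/2)^2 = 1/4).
r to a double first cousin = 1/4 (double first cousins share both grandparent pairs — four paths of length 4: r = 4·(1/2)^4 = 1/4).
r to a half-niece or half-nephew = 1/8 (half-aunt/uncle↔niece/nephew: one path of length 3: r = (1/2)^3 = 1/8).
Summing one r·B term per recipient: 3·0.25·0.283 + 2·0.25·0.242 + 2·0.125·0.357 = 0.4225.

0.4225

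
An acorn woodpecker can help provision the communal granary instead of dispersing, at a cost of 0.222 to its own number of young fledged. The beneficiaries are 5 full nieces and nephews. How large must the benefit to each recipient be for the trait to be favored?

r to a full niece or nephew = 0.25 (full aunt/uncle↔niece/nephew: two paths of length 3 through the shared grandparent pair: r = 2·(1/2)^3 = 1/4).
Hamilton's rule with n recipients of equal r: n·r·B > C, so B > C/(n·r) = 0.222/(5·0.25) = 0.1776.

0.1776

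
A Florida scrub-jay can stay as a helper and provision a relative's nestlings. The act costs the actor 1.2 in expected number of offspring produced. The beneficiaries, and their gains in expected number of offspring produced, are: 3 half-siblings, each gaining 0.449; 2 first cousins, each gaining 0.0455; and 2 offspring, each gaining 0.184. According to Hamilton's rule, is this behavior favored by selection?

No

Hamilton's rule: the trait is favored when the sum of r·B over every recipient exceeds the actor's cost C.
r to a half-sibling = 0.25 (half-sibs share one parent — one path of length 2: r = (1/2)^2 = 1/4).
r to a first cousin = 0.125 (first cousins share one grandparent pair — two paths of length 4: r = 2·(1/2)^4 = 1/8).
r to an offspring = 1/2 (one parent–offspring link: r = (1/2)^1 = 1/2).
Summing one r·B term per recipient: 3·0.25·0.449 + 2·0.125·0.0455 + 2·0.5·0.184 = 0.532125.
0.532125 < 1.2: the indirect benefit is less than the cost.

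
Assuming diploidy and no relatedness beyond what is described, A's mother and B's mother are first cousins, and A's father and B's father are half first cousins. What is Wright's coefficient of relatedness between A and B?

With two independent routes of shared ancestry, r is the sum of the two contributions.
A and B are related in two ways: second cousins through their mothers (r = 1/32) and half second cousins through their fathers (r = 1/64).
r = 1/32 + 1/64 = 3/64 = 0.046875.

0.046875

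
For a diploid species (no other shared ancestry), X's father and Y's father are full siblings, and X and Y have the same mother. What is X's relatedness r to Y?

0.375

With two independent routes of shared ancestry, r is the sum of the two contributions.
X and Y are related in two ways: first cousins through their fathers (r = 1/8) and half-sibs through their shared mother (r = 1/4).
r = 1/8 + 1/4 = 3/8 = 0.375.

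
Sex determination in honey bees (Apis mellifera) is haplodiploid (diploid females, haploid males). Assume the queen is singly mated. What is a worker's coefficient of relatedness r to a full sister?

Haplodiploid full sisters inherit their father's entire haploid genome identically (contributing 1/2) and on average half of their mother's contribution (1/2 · 1/2 = 1/4); r = 1/2 + 1/4 = 3/4.

0.75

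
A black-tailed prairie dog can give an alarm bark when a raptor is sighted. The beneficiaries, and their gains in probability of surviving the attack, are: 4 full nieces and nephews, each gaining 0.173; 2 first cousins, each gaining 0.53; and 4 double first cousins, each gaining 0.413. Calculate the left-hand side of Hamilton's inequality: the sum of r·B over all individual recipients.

0.7185

r to a full niece or nephew = 1/4 (full aunt/uncle↔niece/nephew: two paths of length 3 through the shared grandparent pair: r = 2·(1/2)^3 = 1/4).
r to a first cousin = 1/8 (first cousins share one grandparent pair — two paths of length 4: r = 2·(1/2)^4 = 1/8).
r to a double first cousin = 0.25 (double first cousins share both grandparent pairs — four paths of length 4: r = 4·(1/2)^4 = 1/4).
Summing one r·B term per recipient: 4·0.25·0.173 + 2·0.125·0.53 + 4·0.25·0.413 = 0.7185.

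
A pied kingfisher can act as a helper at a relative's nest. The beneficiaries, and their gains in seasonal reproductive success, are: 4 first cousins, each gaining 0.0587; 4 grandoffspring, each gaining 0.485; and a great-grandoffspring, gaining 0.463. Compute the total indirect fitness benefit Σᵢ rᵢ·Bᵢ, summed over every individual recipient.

r to a first cousin = 1/8 (first cousins share one grandparent pair — two paths of length 4: r = 2·(1/2)^4 = 1/8).
r to a grandoffspring = 1/4 (two parent–offspring links: r = (1/2)^2 = 1/4).
r to a great-grandoffspring = 1/8 (three parent–offspring links: r = (1/2)^3 = 1/8).
Summing one r·B term per recipient: 4·0.125·0.0587 + 4·0.25·0.485 + 1·0.125·0.463 = 0.572225.

0.572225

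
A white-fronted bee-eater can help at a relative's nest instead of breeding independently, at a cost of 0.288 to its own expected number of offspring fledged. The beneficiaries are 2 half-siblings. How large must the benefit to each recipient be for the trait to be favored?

r to a half-sibling = 0.25 (half-sibs share one parent — one path of length 2: r = (1/2)^2 = 1/4).
Hamilton's rule with n recipients of equal r: n·r·B > C, so B > C/(n·r) = 0.288/(2·0.25) = 0.576.

0.576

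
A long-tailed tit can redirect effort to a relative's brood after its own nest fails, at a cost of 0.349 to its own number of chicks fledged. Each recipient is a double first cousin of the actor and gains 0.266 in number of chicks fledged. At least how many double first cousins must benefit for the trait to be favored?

6

r to a double first cousin = 0.25 (double first cousins share both grandparent pairs — four paths of length 4: r = 4·(1/2)^4 = 1/4).
Hamilton's rule: n·r·B > C  ⇒  n > C/(r·B) = 0.349/(0.25·0.266) = 5.248.
The smallest integer exceeding 5.248 is 6.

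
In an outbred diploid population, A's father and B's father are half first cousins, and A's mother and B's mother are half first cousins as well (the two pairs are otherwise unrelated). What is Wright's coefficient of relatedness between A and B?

Independent pedigree routes through distinct common ancestors add.
A and B are related in two ways: half second cousins through their fathers (r = 1/64) and half second cousins through their mothers (r = 1/64).
r = 1/64 + 1/64 = 1/32 = 0.03125.

0.03125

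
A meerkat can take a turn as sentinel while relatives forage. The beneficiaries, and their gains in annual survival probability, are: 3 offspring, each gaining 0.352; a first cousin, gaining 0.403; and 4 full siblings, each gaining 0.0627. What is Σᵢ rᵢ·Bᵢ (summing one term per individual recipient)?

r to an offspring = 1/2 (one parent–offspring link: r = (1/2)^1 = 1/2).
r to a first cousin = 1/8 (first cousins share one grandparent pair — two paths of length 4: r = 2·(1/2)^4 = 1/8).
r to a full sibling = 0.5 (full sibs share both parents — two paths of length 2: r = 2·(1/2)^2 = 1/2).
Summing one r·B term per recipient: 3·0.5·0.352 + 1·0.125·0.403 + 4·0.5·0.0627 = 0.703775.

0.703775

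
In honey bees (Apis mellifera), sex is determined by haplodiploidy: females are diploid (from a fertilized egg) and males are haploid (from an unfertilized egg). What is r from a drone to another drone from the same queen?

Haploid brothers each carry a random half of the queen's diploid genome, so on average they share half: r = 1/2.

0.5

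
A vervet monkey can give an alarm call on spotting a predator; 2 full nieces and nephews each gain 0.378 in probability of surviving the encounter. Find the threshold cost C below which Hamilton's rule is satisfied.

r to a full niece or nephew = 0.25 (full aunt/uncle↔niece/nephew: two paths of length 3 through the shared grandparent pair: r = 2·(1/2)^3 = 1/4).
Hamilton's rule: n·r·B > C, so the trait is favored while C < n·r·B = 2·0.25·0.378 = 0.189.

0.189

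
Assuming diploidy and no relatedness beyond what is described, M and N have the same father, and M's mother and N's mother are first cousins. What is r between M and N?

0.28125

With two independent routes of shared ancestry, r is the sum of the two contributions.
M and N are related in two ways: half-sibs through their shared father (r = 1/4) and second cousins through their mothers (r = 1/32).
r = 1/4 + 1/32 = 0.28125.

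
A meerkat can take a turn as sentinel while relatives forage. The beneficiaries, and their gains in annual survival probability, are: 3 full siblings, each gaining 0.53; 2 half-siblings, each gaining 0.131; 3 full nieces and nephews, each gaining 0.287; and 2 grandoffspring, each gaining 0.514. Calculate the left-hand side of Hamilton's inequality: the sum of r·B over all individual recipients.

r to a full sibling = 1/2 (full sibs share both parents — two paths of length 2: r = 2·(1/2)^2 = 1/2).
r to a half-sibling = 1/4 (half-sibs share one parent — one path of length 2: r = (1/2)^2 = 1/4).
r to a full niece or nephew = 0.25 (full aunt/uncle↔niece/nephew: two paths of length 3 through the shared grandparent pair: r = 2·(1/2)^3 = 1/4).
r to a grandoffspring = 1/4 (two parent–offspring links: r = (1/2)^2 = 1/4).
Summing one r·B term per recipient: 3·0.5·0.53 + 2·0.25·0.131 + 3·0.25·0.287 + 2·0.25·0.514 = 1.33275.

1.33275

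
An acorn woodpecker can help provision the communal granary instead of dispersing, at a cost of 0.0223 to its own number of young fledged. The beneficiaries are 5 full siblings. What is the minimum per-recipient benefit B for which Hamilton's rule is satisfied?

0.0089

r to a full sibling = 0.5 (full sibs share both parents — two paths of length 2: r = 2·(1/2)^2 = 1/2).
Hamilton's rule with n recipients of equal r: n·r·B > C, so B > C/(n·r) = 0.0223/(5·0.5) = 0.0089.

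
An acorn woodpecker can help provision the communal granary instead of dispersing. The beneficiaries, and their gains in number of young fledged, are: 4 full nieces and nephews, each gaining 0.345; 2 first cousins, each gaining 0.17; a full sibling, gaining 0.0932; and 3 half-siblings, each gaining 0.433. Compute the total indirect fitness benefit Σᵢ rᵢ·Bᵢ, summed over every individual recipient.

r to a full niece or nephew = 0.25 (full aunt/uncle↔niece/nephew: two paths of length 3 through the shared grandparent pair: r = 2·(1/2)^3 = 1/4).
r to a first cousin = 1/8 (first cousins share one grandparent pair — two paths of length 4: r = 2·(1/2)^4 = 1/8).
r to a full sibling = 1/2 (full sibs share both parents — two paths of length 2: r = 2·(1/2)^2 = 1/2).
r to a half-sibling = 1/4 (half-sibs share one parent — one path of length 2: r = (1/2)^2 = 1/4).
Summing one r·B term per recipient: 4·0.25·0.345 + 2·0.125·0.17 + 1·0.5·0.0932 + 3·0.25·0.433 = 0.75885.

0.75885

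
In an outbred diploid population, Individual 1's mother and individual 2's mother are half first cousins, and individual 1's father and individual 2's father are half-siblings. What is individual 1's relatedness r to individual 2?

0.078125

With two independent routes of shared ancestry, r is the sum of the two contributions.
Individual 1 and individual 2 are related in two ways: half second cousins through their mothers (r = 1/64) and half first cousins through their fathers (r = 1/16).
r = 1/64 + 1/16 = 0.078125.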